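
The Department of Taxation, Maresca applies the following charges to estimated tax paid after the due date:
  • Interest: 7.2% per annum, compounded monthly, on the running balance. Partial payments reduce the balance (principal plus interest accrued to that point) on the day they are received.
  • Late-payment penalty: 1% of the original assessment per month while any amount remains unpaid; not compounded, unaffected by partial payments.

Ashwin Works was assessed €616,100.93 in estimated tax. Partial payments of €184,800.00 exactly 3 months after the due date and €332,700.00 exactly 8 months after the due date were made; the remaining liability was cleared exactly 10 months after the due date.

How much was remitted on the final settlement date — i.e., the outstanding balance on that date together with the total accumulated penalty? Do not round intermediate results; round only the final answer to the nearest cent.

Monthly rate = 7.2% ÷ 12 = 0.6%
Balance at month 3: €616,100.9300 × (1 + 0.006)^3 = €627,257.4187…
After €184,800.00 payment: €627,257.4187… − €184,800.00 = €442,457.4187…
Balance at month 8: €442,457.4187… × (1 + 0.006)^5 = €455,891.3845…
After €332,700.00 payment: €455,891.3845… − €332,700.00 = €123,191.3845…
Balance at month 10: €123,191.3845… × (1 + 0.006)^2 = €124,674.1160…
Penalty: 10 × 1% × €616,100.93 = €61,610.09…
Final settlement = outstanding balance + penalty = €124,674.1160… + €61,610.09… = €186,284.21

€186,284.21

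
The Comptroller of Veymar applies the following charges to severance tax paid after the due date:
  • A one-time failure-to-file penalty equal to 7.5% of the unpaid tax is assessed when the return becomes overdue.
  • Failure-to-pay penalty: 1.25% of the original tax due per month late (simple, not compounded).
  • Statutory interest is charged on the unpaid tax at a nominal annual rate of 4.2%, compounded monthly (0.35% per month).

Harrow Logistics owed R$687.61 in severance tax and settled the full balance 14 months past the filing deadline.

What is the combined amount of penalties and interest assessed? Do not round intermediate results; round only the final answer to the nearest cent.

R$206.37

Failure-to-file penalty: 7.5% × R$687.61 = R$51.57…
Failure-to-pay penalty = 1.25% × R$687.61 × 14 mo = R$120.33…
Interest: R$687.61 × ((1 + 0.0035)^14 − 1) = R$687.61 × 0.0501305… = R$34.4702…
Penalties + interest = R$171.9025 + R$34.4702… = R$206.37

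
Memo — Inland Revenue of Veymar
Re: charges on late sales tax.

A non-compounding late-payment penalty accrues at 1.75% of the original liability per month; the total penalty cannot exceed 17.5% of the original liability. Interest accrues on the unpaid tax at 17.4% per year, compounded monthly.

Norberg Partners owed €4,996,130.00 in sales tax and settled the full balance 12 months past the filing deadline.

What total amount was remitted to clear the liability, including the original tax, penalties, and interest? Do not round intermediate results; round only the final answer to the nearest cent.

€6,812,570.96

Penalty (uncapped): 12 × 1.75% × €4,996,130.00 = €1,049,187.30; cap = 17.5% × €4,996,130.00 = €874,322.75 → penalty = €874,322.75
Interest (17.4%/yr ÷ 12 = 1.45%/month): €4,996,130.00 × ((1 + 0.0145)^12 − 1) = €942,118.2124…
Total = €4,996,130.00 + €874,322.7500 + €942,118.2124… = €6,812,570.96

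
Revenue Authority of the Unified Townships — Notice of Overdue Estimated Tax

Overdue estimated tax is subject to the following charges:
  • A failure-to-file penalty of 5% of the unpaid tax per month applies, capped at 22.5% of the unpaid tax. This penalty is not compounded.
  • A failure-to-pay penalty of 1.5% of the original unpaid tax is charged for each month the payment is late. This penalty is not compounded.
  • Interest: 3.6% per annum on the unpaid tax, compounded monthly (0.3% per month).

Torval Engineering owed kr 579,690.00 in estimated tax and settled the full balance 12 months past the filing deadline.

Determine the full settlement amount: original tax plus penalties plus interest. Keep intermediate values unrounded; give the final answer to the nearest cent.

Failure-to-file: 12 × 5% × kr 579,690.00 = kr 347,814.00, capped at 22.5% × kr 579,690.00 = kr 130,430.25
Failure-to-pay penalty = 1.5% × kr 579,690.00 × 12 mo = kr 104,344.20
Interest: kr 579,690.00 × ((1 + 0.003)^12 − 1) = kr 579,690.00 × 0.0366000… = kr 21,216.6426…
Total = kr 579,690.00 + kr 234,774.4500 + kr 21,216.6426… = kr 835,681.09

kr 835,681.09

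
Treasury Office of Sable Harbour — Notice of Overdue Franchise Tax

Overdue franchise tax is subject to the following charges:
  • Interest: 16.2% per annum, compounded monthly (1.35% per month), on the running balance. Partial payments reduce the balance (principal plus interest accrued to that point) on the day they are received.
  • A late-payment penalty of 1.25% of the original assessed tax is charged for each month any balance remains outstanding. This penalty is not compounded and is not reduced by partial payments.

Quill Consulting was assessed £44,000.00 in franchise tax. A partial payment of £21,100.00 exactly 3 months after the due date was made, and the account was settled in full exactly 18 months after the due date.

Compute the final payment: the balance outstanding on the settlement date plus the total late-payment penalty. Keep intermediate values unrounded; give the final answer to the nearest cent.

£40,110.76

Balance at month 3: £44,000.0000 × (1 + 0.0135)^3 = £45,806.1653…
After £21,100.00 payment: £45,806.1653… − £21,100.00 = £24,706.1653…
Balance at month 18: £24,706.1653… × (1 + 0.0135)^15 = £30,210.7591…
Penalty: 18 × 1.25% × £44,000.00 = £9,900.00
Final settlement = outstanding balance + penalty = £30,210.7591… + £9,900.00 = £40,110.76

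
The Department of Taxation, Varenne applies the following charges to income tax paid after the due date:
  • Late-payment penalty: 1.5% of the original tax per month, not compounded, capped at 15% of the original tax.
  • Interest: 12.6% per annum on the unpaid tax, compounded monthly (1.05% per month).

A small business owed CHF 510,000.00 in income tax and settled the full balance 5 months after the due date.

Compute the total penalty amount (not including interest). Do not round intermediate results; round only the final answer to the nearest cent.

Penalty: 5 × 1.5% × CHF 510,000.00 = CHF 38,250.00 (below the 15% cap of CHF 76,500.00)

CHF 38,250.00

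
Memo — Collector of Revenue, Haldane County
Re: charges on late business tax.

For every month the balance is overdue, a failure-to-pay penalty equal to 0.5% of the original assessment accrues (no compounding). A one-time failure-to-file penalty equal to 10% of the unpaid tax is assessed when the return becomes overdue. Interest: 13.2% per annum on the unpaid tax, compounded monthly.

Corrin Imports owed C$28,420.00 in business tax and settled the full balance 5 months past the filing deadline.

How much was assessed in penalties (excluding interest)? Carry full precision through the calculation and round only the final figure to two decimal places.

C$3,552.50

Failure-to-file penalty: 10% × C$28,420.00 = C$2,842.00
Failure-to-pay penalty = 0.5% × C$28,420.00 × 5 mo = C$710.50
Total penalty = C$2,842.00 + C$710.50 = C$3,552.50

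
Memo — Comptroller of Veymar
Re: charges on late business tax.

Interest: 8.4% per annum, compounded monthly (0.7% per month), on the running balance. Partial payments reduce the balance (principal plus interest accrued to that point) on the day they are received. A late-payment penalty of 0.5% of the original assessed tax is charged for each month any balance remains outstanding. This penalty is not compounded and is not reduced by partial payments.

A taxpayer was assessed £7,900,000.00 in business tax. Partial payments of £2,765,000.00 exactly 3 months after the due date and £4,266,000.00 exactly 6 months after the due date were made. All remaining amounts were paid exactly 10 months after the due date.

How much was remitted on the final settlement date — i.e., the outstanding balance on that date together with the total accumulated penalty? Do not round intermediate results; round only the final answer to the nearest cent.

Balance at month 3: £7,900,000.0000 × (1 + 0.007)^3 = £8,067,064.0097
After £2,765,000.00 payment: £8,067,064.0097 − £2,765,000.00 = £5,302,064.0097
Balance at month 6: £5,302,064.0097 × (1 + 0.007)^3 = £5,414,188.5759…
After £4,266,000.00 payment: £5,414,188.5759… − £4,266,000.00 = £1,148,188.5759…
Balance at month 10: £1,148,188.5759… × (1 + 0.007)^4 = £1,180,677.0016…
Penalty: 10 × 0.5% × £7,900,000.00 = £395,000.00
Final settlement = outstanding balance + penalty = £1,180,677.0016… + £395,000.00 = £1,575,677.00

£1,575,677.00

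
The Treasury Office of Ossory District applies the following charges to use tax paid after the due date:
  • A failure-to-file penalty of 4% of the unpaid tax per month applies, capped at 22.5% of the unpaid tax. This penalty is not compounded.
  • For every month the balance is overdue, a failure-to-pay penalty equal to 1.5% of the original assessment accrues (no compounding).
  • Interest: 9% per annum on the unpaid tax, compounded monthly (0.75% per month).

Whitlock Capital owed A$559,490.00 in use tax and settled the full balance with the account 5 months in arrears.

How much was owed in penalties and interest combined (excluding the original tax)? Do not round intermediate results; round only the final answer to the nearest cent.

A$175,157.71

Failure-to-file: 5 × 4% × A$559,490.00 = A$111,898.00 (under the 22.5% cap)
Failure-to-pay penalty = 1.5% × A$559,490.00 × 5 mo = A$41,961.75
Interest: A$559,490.00 × ((1 + 0.0075)^5 − 1) = A$559,490.00 × 0.0380667… = A$21,297.9573…
Penalties + interest = A$153,859.7500 + A$21,297.9573… = A$175,157.71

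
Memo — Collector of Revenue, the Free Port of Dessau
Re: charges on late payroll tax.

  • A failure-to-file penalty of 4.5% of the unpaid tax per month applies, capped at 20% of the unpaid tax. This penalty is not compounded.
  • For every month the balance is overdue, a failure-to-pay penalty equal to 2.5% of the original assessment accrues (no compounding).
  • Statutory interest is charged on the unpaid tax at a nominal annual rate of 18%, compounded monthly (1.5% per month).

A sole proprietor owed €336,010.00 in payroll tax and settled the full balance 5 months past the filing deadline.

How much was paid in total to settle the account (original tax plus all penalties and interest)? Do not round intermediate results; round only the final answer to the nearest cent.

Failure-to-file: 5 × 4.5% × €336,010.00 = €75,602.25, capped at 20% × €336,010.00 = €67,202.00
Failure-to-pay penalty = 2.5% × €336,010.00 × 5 mo = €42,001.25
Interest: €336,010.00 × ((1 + 0.015)^5 − 1) = €336,010.00 × 0.0772840… = €25,968.1981…
Total = €336,010.00 + €109,203.2500 + €25,968.1981… = €471,181.45

€471,181.45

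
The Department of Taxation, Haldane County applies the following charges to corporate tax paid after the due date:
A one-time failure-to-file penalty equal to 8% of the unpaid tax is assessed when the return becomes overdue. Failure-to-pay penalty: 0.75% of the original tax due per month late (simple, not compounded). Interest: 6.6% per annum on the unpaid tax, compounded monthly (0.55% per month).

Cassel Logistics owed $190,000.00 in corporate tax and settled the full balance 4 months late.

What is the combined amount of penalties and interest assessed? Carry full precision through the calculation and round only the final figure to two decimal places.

Failure-to-file penalty: 8% × $190,000.00 = $15,200.00
Failure-to-pay penalty: 4 × 0.75% × $190,000.00 = $5,700.00
Interest: $190,000.00 × ((1 + 0.0055)^4 − 1) = $190,000.00 × 0.0221822… = $4,214.6116…
Penalties + interest = $20,900.0000 + $4,214.6116… = $25,114.61

$25,114.61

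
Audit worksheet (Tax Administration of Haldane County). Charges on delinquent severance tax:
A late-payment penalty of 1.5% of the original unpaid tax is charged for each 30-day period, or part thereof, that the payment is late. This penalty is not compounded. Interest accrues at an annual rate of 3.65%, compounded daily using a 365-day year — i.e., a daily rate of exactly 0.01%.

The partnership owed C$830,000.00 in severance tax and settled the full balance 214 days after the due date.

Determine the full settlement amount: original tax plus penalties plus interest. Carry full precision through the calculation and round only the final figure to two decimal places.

Penalty periods: ⌈214/30⌉ = 8; penalty = 8 × 1.5% × C$830,000.00 = C$99,600.00
Interest: C$830,000.00 × ((1 + 0.0001)^214 − 1) = C$830,000.00 × 0.02162953… = C$17,952.5091…
Total = C$830,000.00 + C$99,600.0000 + C$17,952.5091… = C$947,552.51

C$947,552.51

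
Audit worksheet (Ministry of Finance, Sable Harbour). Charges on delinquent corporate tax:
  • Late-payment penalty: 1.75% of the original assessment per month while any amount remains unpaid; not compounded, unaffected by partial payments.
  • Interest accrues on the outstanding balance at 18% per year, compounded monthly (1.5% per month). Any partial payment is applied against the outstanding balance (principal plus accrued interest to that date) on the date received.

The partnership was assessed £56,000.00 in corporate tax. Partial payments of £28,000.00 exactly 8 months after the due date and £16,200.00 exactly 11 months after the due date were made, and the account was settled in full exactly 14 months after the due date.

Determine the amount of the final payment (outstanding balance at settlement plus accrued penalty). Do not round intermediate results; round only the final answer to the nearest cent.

Balance at month 8: £56,000.0000 × (1 + 0.015)^8 = £63,083.5848…
After £28,000.00 payment: £63,083.5848… − £28,000.00 = £35,083.5848…
Balance at month 11: £35,083.5848… × (1 + 0.015)^3 = £36,686.1460…
After £16,200.00 payment: £36,686.1460… − £16,200.00 = £20,486.1460…
Balance at month 14: £20,486.1460… × (1 + 0.015)^3 = £21,421.9199…
Penalty: 14 × 1.75% × £56,000.00 = £13,720.00
Final settlement = outstanding balance + penalty = £21,421.9199… + £13,720.00 = £35,141.92

£35,141.92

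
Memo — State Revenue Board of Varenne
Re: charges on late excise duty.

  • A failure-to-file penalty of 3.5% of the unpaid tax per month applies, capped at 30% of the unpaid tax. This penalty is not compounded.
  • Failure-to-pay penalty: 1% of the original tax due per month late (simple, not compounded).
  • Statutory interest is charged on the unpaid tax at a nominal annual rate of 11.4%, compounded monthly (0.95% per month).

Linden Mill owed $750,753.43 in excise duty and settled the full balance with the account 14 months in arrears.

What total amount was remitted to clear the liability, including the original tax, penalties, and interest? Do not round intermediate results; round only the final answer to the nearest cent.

Failure-to-file: 14 × 3.5% × $750,753.43 = $367,869.18…, capped at 30% × $750,753.43 = $225,226.03…
Failure-to-pay penalty = 1% × $750,753.43 × 14 mo = $105,105.48…
Interest: $750,753.43 × ((1 + 0.0095)^14 − 1) = $750,753.43 × 0.1415331… = $106,256.4940…
Total = $750,753.43 + $330,331.5092 + $106,256.4940… = $1,187,341.43

$1,187,341.43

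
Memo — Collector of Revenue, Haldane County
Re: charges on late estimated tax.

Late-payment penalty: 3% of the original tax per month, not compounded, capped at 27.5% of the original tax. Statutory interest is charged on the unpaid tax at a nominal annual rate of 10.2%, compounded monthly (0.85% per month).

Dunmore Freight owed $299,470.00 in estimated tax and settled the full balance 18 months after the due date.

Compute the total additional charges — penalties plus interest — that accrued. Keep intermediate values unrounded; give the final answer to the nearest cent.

$131,638.55

Penalty (uncapped): 18 × 3% × $299,470.00 = $161,713.80; cap = 27.5% × $299,470.00 = $82,354.25 → penalty = $82,354.25
Interest: $299,470.00 × ((1 + 0.0085)^18 − 1) = $299,470.00 × 0.1645717… = $49,284.2980…
Penalties + interest = $82,354.2500 + $49,284.2980… = $131,638.55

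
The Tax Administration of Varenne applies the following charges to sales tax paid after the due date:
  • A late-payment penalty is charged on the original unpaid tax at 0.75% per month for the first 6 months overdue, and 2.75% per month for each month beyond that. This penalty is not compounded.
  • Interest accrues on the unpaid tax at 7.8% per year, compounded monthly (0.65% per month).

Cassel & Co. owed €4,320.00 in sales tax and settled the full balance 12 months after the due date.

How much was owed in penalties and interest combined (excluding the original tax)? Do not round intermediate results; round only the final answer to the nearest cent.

€1,256.47

Penalty, months 1–6: 6 × 0.75% × €4,320.00 = €194.40
Penalty, months 7–12: 6 × 2.75% × €4,320.00 = €712.80
Interest: €4,320.00 × ((1 + 0.0065)^12 − 1) = €4,320.00 × 0.0808498… = €349.2712…
Penalties + interest = €907.2000 + €349.2712… = €1,256.47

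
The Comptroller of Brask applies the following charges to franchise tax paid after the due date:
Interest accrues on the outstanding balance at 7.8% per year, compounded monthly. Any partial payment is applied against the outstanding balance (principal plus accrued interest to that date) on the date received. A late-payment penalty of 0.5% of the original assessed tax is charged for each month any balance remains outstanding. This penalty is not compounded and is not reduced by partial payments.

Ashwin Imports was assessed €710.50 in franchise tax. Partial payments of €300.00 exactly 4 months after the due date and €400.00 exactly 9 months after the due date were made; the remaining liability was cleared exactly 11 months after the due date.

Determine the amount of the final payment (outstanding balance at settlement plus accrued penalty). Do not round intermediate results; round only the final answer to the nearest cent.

Monthly rate = 7.8% ÷ 12 = 0.65%
Balance at month 4: €710.5000 × (1 + 0.0065)^4 = €729.1539…
After €300.00 payment: €729.1539… − €300.00 = €429.1539…
Balance at month 9: €429.1539… × (1 + 0.0065)^5 = €443.2839…
After €400.00 payment: €443.2839… − €400.00 = €43.2839…
Balance at month 11: €43.2839… × (1 + 0.0065)^2 = €43.8484…
Penalty: 11 × 0.5% × €710.50 = €39.08…
Final settlement = outstanding balance + penalty = €43.8484… + €39.08… = €82.93

€82.93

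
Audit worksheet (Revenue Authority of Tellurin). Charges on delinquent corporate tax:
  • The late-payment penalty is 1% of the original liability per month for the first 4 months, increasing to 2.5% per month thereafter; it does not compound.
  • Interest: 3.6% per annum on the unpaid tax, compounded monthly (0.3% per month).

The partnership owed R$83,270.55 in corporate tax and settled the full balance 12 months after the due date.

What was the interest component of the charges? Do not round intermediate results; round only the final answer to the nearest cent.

R$3,047.70

Interest: R$83,270.55 × ((1 + 0.003)^12 − 1) = R$83,270.55 × 0.0366000… = R$3,047.7005…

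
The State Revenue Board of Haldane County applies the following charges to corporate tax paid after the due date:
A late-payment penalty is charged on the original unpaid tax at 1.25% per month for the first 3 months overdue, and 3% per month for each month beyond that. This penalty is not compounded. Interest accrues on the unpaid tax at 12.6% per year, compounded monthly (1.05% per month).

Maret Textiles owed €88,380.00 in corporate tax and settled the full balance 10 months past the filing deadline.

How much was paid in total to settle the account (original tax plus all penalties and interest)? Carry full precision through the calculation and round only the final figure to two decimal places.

€119,984.93

Penalty, months 1–3: 3 × 1.25% × €88,380.00 = €3,314.25
Penalty, months 4–10: 7 × 3% × €88,380.00 = €18,559.80
Interest: €88,380.00 × ((1 + 0.0105)^10 − 1) = €88,380.00 × 0.1101028… = €9,730.8810…
Total = €88,380.00 + €21,874.0500 + €9,730.8810… = €119,984.93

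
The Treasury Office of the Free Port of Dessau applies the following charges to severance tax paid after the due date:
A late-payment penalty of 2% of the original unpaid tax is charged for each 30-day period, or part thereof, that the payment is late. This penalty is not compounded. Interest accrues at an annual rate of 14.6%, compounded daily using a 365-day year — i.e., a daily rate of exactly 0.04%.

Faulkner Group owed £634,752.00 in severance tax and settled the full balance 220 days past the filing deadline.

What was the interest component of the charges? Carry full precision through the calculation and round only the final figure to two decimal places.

£58,377.45

Interest: £634,752.00 × ((1 + 0.0004)^220 − 1) = £634,752.00 × 0.09196891… = £58,377.4485…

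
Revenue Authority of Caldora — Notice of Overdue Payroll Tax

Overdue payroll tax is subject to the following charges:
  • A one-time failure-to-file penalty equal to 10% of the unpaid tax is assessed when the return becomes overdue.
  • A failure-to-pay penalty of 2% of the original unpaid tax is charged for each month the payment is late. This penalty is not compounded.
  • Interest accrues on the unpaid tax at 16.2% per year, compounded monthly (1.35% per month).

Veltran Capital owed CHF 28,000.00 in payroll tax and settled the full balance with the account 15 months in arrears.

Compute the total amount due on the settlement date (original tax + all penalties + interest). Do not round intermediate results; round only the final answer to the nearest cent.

Failure-to-file penalty: 10% × CHF 28,000.00 = CHF 2,800.00
Failure-to-pay penalty = 2% × CHF 28,000.00 × 15 mo = CHF 8,400.00
Interest: CHF 28,000.00 × ((1 + 0.0135)^15 − 1) = CHF 28,000.00 × 0.2228024… = CHF 6,238.4682…
Total = CHF 28,000.00 + CHF 11,200.0000 + CHF 6,238.4682… = CHF 45,438.47

CHF 45,438.47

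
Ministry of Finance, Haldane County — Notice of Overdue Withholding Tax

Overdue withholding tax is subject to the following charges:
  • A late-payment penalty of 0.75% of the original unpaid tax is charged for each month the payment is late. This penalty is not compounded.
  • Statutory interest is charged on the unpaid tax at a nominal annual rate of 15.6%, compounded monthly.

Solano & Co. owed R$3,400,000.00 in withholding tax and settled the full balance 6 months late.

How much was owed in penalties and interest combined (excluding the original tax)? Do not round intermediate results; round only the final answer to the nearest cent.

Late-payment penalty: 6 × 0.75% × R$3,400,000.00 = R$153,000.00
Interest (15.6%/yr ÷ 12 = 1.3%/month): R$3,400,000.00 × ((1 + 0.013)^6 − 1) = R$273,969.8602…
Penalties + interest = R$153,000.0000 + R$273,969.8602… = R$426,969.86

R$426,969.86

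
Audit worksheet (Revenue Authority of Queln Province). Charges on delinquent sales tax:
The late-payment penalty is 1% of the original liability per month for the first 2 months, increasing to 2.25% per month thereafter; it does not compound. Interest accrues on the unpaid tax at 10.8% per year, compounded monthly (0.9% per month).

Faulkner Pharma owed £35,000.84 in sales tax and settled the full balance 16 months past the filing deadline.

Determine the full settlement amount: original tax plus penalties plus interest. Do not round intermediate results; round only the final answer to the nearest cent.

Penalty, months 1–2: 2 × 1% × £35,000.84 = £700.02…
Penalty, months 3–16: 14 × 2.25% × £35,000.84 = £11,025.26…
Interest: £35,000.84 × ((1 + 0.009)^16 − 1) = £35,000.84 × 0.1541404… = £5,395.0450…
Total = £35,000.84 + £11,725.2814 + £5,395.0450… = £52,121.17

£52,121.17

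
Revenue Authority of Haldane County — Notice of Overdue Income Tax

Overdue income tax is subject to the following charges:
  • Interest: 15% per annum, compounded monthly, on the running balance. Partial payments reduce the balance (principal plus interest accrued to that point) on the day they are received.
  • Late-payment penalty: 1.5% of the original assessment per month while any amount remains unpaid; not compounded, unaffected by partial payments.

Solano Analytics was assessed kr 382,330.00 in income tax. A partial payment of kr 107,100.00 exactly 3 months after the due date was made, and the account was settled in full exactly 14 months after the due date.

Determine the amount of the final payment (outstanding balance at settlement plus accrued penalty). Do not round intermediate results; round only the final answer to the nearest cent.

Monthly rate = 15% ÷ 12 = 1.25%
Balance at month 3: kr 382,330.0000 × (1 + 0.0125)^3 = kr 396,847.3389…
After kr 107,100.00 payment: kr 396,847.3389… − kr 107,100.00 = kr 289,747.3389…
Balance at month 14: kr 289,747.3389… × (1 + 0.0125)^11 = kr 332,173.3656…
Penalty: 14 × 1.5% × kr 382,330.00 = kr 80,289.30
Final settlement = outstanding balance + penalty = kr 332,173.3656… + kr 80,289.30 = kr 412,462.67

kr 412,462.67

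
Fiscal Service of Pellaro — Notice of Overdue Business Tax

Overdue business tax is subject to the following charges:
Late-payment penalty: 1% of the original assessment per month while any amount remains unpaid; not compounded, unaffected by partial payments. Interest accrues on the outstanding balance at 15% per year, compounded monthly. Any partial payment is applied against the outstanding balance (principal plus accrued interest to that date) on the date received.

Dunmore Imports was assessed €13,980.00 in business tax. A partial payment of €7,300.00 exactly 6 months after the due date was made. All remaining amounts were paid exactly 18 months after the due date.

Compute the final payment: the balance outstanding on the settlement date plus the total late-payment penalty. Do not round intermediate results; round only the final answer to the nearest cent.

Monthly rate = 15% ÷ 12 = 1.25%
Balance at month 6: €13,980.0000 × (1 + 0.0125)^6 = €15,061.8169…
After €7,300.00 payment: €15,061.8169… − €7,300.00 = €7,761.8169…
Balance at month 18: €7,761.8169… × (1 + 0.0125)^12 = €9,009.5640…
Penalty: 18 × 1% × €13,980.00 = €2,516.40
Final settlement = outstanding balance + penalty = €9,009.5640… + €2,516.40 = €11,525.96

€11,525.96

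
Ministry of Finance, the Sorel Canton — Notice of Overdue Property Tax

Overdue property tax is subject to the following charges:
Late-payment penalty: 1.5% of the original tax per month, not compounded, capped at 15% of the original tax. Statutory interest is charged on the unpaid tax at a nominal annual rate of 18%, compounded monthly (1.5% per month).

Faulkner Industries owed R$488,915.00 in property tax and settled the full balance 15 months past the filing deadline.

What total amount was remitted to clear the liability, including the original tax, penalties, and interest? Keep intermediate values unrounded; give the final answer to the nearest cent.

R$684,594.46

Penalty (uncapped): 15 × 1.5% × R$488,915.00 = R$110,005.88…; cap = 15% × R$488,915.00 = R$73,337.25 → penalty = R$73,337.25
Interest: R$488,915.00 × ((1 + 0.015)^15 − 1) = R$488,915.00 × 0.2502321… = R$122,342.2109…
Total = R$488,915.00 + R$73,337.2500 + R$122,342.2109… = R$684,594.46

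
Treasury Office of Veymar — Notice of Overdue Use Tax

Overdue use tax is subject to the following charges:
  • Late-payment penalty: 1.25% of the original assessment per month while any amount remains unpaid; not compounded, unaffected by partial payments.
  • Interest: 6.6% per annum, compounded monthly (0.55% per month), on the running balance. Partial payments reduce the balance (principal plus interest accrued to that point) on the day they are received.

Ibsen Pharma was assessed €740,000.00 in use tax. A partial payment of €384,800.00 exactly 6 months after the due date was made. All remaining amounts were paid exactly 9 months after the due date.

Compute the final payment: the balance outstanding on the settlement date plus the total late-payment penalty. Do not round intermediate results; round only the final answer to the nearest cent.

€469,512.10

Balance at month 6: €740,000.0000 × (1 + 0.0055)^6 = €764,758.2475…
After €384,800.00 payment: €764,758.2475… − €384,800.00 = €379,958.2475…
Balance at month 9: €379,958.2475… × (1 + 0.0055)^3 = €386,262.1030…
Penalty: 9 × 1.25% × €740,000.00 = €83,250.00
Final settlement = outstanding balance + penalty = €386,262.1030… + €83,250.00 = €469,512.10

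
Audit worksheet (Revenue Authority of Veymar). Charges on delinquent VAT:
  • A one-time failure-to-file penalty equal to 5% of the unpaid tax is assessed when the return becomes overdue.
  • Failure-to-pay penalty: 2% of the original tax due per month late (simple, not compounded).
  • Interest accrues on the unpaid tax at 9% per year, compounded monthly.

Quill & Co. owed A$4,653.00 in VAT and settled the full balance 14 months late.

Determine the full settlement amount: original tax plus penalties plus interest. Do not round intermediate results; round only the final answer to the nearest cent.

A$6,701.60

Failure-to-file penalty: 5% × A$4,653.00 = A$232.65
Failure-to-pay penalty: 14 × 2% × A$4,653.00 = A$1,302.84
Interest (9%/yr ÷ 12 = 0.75%/month): A$4,653.00 × ((1 + 0.0075)^14 − 1) = A$513.1120…
Total = A$4,653.00 + A$1,535.4900 + A$513.1120… = A$6,701.60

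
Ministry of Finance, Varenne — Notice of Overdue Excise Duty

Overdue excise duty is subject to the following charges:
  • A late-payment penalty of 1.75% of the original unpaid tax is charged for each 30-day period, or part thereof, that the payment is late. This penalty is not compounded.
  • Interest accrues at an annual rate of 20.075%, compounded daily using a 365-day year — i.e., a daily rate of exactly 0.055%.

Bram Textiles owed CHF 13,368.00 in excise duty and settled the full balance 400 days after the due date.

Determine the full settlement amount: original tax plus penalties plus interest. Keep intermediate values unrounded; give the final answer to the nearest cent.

CHF 19,931.71

Penalty periods: ⌈400/30⌉ = 14; penalty = 14 × 1.75% × CHF 13,368.00 = CHF 3,275.16
Interest: CHF 13,368.00 × ((1 + 0.00055)^400 − 1) = CHF 13,368.00 × 0.24600137… = CHF 3,288.5464…
Total = CHF 13,368.00 + CHF 3,275.1600 + CHF 3,288.5464… = CHF 19,931.71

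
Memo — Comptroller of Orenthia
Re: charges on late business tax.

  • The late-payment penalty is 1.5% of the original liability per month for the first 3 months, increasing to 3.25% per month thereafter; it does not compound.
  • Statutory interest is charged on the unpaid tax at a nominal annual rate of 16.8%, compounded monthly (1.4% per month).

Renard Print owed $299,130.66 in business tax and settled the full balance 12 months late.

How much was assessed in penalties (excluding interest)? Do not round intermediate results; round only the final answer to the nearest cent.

Penalty, months 1–3: 3 × 1.5% × $299,130.66 = $13,460.88…
Penalty, months 4–12: 9 × 3.25% × $299,130.66 = $87,495.72…
Total penalty = $13,460.88… + $87,495.72… = $100,956.60

$100,956.60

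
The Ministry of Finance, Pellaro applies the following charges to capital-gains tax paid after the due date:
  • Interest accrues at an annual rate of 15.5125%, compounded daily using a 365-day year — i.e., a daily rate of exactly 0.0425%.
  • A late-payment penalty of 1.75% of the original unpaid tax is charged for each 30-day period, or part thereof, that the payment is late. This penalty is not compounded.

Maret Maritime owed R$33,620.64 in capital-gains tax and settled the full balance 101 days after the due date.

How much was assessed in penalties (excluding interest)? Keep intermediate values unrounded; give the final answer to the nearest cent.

Penalty periods: ⌈101/30⌉ = 4; penalty = 4 × 1.75% × R$33,620.64 = R$2,353.44…

R$2,353.44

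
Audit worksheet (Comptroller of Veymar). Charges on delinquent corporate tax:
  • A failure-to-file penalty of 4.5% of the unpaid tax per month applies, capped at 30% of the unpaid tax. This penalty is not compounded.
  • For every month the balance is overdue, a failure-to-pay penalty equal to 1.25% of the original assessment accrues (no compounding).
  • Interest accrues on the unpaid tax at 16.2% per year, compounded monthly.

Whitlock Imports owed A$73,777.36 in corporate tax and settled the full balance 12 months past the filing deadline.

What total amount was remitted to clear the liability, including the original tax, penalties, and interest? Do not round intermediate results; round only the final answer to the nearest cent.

Failure-to-file: 12 × 4.5% × A$73,777.36 = A$39,839.77…, capped at 30% × A$73,777.36 = A$22,133.21…
Failure-to-pay penalty: 12 × 1.25% × A$73,777.36 = A$11,066.60…
Interest (16.2%/yr ÷ 12 = 1.35%/month): A$73,777.36 × ((1 + 0.0135)^12 − 1) = A$12,880.5373…
Total = A$73,777.36 + A$33,199.8120 + A$12,880.5373… = A$119,857.71

A$119,857.71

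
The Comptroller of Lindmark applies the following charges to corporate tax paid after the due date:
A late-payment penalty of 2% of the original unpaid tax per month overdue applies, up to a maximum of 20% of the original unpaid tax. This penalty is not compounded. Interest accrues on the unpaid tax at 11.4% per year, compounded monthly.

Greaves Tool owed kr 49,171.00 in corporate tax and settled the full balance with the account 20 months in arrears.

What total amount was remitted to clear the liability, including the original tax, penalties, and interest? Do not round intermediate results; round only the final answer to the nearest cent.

kr 69,240.91

Penalty (uncapped): 20 × 2% × kr 49,171.00 = kr 19,668.40; cap = 20% × kr 49,171.00 = kr 9,834.20 → penalty = kr 9,834.20
Interest (11.4%/yr ÷ 12 = 0.95%/month): kr 49,171.00 × ((1 + 0.0095)^20 − 1) = kr 10,235.7107…
Total = kr 49,171.00 + kr 9,834.2000 + kr 10,235.7107… = kr 69,240.91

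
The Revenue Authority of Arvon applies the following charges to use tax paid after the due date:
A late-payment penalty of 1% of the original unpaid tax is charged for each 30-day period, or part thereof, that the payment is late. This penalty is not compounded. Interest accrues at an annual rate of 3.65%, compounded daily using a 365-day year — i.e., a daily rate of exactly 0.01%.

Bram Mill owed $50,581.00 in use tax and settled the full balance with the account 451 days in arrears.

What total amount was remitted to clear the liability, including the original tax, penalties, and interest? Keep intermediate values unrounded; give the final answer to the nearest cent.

$61,007.27

Penalty periods: ⌈451/30⌉ = 16; penalty = 16 × 1% × $50,581.00 = $8,092.96
Interest: $50,581.00 × ((1 + 0.0001)^451 − 1) = $50,581.00 × 0.04613011… = $2,333.3070…
Total = $50,581.00 + $8,092.9600 + $2,333.3070… = $61,007.27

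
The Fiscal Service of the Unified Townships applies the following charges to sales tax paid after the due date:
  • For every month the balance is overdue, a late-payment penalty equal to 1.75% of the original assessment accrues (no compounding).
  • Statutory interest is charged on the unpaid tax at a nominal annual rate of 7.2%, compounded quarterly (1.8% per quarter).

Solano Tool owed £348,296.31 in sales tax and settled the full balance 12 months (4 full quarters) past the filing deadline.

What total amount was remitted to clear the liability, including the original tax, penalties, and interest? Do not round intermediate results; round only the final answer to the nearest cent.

£447,201.12

Late-payment penalty: 12 × 1.75% × £348,296.31 = £73,142.23…
Interest: £348,296.31 × ((1 + 0.018)^4 − 1) = £348,296.31 × 0.0739674… = £25,762.5840…
Total = £348,296.31 + £73,142.2251 + £25,762.5840… = £447,201.12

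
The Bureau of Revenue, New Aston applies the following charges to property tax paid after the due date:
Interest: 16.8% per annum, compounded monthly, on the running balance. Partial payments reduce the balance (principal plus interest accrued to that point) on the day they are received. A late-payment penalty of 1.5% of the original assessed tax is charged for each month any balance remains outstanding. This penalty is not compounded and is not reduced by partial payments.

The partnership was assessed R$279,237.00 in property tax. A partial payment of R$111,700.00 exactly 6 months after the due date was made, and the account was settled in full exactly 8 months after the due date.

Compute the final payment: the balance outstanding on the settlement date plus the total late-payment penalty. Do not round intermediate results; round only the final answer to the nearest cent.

Monthly rate = 16.8% ÷ 12 = 1.4%
Balance at month 6: R$279,237.0000 × (1 + 0.014)^6 = R$303,529.3511…
After R$111,700.00 payment: R$303,529.3511… − R$111,700.00 = R$191,829.3511…
Balance at month 8: R$191,829.3511… × (1 + 0.014)^2 = R$197,238.1715…
Penalty: 8 × 1.5% × R$279,237.00 = R$33,508.44
Final settlement = outstanding balance + penalty = R$197,238.1715… + R$33,508.44 = R$230,746.61

R$230,746.61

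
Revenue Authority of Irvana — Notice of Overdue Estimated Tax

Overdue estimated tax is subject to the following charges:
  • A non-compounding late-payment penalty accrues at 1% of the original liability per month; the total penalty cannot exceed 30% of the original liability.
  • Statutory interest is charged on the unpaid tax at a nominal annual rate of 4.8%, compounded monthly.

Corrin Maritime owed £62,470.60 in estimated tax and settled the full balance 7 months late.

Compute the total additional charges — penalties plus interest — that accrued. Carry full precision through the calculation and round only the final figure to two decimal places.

£6,143.25

Penalty: 7 × 1% × £62,470.60 = £4,372.94… (below the 30% cap of £18,741.18)
Interest (4.8%/yr ÷ 12 = 0.4%/month): £62,470.60 × ((1 + 0.004)^7 − 1) = £1,770.3074…
Penalties + interest = £4,372.9420 + £1,770.3074… = £6,143.25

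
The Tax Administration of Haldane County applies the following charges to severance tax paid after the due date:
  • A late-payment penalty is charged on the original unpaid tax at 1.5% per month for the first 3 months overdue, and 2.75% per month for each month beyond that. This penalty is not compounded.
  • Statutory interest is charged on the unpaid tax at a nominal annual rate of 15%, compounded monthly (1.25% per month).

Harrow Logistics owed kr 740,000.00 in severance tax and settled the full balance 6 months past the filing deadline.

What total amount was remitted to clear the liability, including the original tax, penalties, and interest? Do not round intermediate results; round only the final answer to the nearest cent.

Penalty, months 1–3: 3 × 1.5% × kr 740,000.00 = kr 33,300.00
Penalty, months 4–6: 3 × 2.75% × kr 740,000.00 = kr 61,050.00
Interest: kr 740,000.00 × ((1 + 0.0125)^6 − 1) = kr 740,000.00 × 0.0773832… = kr 57,263.5536…
Total = kr 740,000.00 + kr 94,350.0000 + kr 57,263.5536… = kr 891,613.55

kr 891,613.55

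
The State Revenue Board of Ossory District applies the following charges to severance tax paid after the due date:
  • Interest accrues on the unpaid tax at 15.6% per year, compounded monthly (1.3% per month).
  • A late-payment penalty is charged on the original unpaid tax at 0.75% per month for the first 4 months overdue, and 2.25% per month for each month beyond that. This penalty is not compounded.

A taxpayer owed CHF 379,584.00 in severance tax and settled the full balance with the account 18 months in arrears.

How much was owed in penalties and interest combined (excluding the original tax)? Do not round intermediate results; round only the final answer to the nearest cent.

CHF 230,308.96

Penalty, months 1–4: 4 × 0.75% × CHF 379,584.00 = CHF 11,387.52
Penalty, months 5–18: 14 × 2.25% × CHF 379,584.00 = CHF 119,568.96
Interest: CHF 379,584.00 × ((1 + 0.013)^18 − 1) = CHF 379,584.00 × 0.2617404… = CHF 99,352.4762…
Penalties + interest = CHF 130,956.4800 + CHF 99,352.4762… = CHF 230,308.96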